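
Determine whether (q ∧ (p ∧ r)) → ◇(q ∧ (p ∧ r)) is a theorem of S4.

Valid in S4

Tableau for the negation ¬((q ∧ (p ∧ r)) → ◇(q ∧ (p ∧ r))):
1. ¬((q ∧ (p ∧ r)) → ◇(q ∧ (p ∧ r))), u
2. q ∧ (p ∧ r), u
3. ¬◇(q ∧ (p ∧ r)), u
4. q, u
5. p ∧ r, u
6. p, u
7. r, u
8. ¬(q ∧ (p ∧ r)), u
9. ¬(p ∧ r), u
10. ¬r, u
Accessibility: uRu
Branch closes: r and ¬r both at u.
Every branch of the negation's tableau closes; the branch above is one of them.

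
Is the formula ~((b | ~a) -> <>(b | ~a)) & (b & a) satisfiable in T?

Unsatisfiable

1. ~((b | ~a) -> <>(b | ~a)) & (b & a), 0
2. ~((b | ~a) -> <>(b | ~a)), 0   [&-rule on 1]
3. b & a, 0   [&-rule on 1]
4. b | ~a, 0   [~->-rule on 2]
5. ~<>(b | ~a), 0   [~->-rule on 2]
6. b, 0   [&-rule on 3]
7. a, 0   [&-rule on 3]
8. ~(b | ~a), 0   [~<>-rule on 5 via 0R0]
9. ~b, 0   [~|-rule on 8]
Accessibility: 0R0
Branch closes: b and ~b both at 0.
(One branch shown.) All branches close.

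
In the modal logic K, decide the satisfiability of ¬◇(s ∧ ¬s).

Yes, satisfiable

1. ¬◇(s ∧ ¬s), u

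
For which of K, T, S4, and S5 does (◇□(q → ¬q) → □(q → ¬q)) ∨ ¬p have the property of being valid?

S5

S5-tableau for the negation ¬((◇□(q → ¬q) → □(q → ¬q)) ∨ ¬p):
1. ¬((◇□(q → ¬q) → □(q → ¬q)) ∨ ¬p), w0
2. ¬(◇□(q → ¬q) → □(q → ¬q)), w0
3. p, w0
4. ◇□(q → ¬q), w0
5. ¬□(q → ¬q), w0
6. □(q → ¬q), w1
7. q → ¬q, w0
8. q → ¬q, w1
9. ¬q, w0
10. ¬q, w1
11. ¬(q → ¬q), w2
12. q, w2
13. q → ¬q, w2
14. ¬q, w2
Accessibility: w0Rw0, w0Rw1, w0Rw2, w1Rw0, w1Rw1, w1Rw2, w2Rw0, w2Rw1, w2Rw2
Branch closes: q and ¬q both at w2.
Every branch closes (one shown): valid in S5.
S4-tableau for the negation ¬((◇□(q → ¬q) → □(q → ¬q)) ∨ ¬p):
1. ¬((◇□(q → ¬q) → □(q → ¬q)) ∨ ¬p), w0
2. ¬(◇□(q → ¬q) → □(q → ¬q)), w0
3. p, w0
4. ◇□(q → ¬q), w0
5. ¬□(q → ¬q), w0
6. □(q → ¬q), w1
7. q → ¬q, w1
8. ¬q, w1
9. ¬(q → ¬q), w2
10. q, w2
Accessibility: w0Rw0, w0Rw1, w0Rw2, w1Rw1, w2Rw2
Complete open branch: countermodel on an S4-frame, so not valid in S4, nor in K, T (the same frame is also a K-frame and a T-frame).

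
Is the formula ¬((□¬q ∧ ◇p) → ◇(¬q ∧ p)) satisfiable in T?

Unsatisfiable (every branch closes)

1. ¬((□¬q ∧ ◇p) → ◇(¬q ∧ p)), 0
2. □¬q ∧ ◇p, 0
3. ¬◇(¬q ∧ p), 0
4. □¬q, 0
5. ◇p, 0
6. ¬(¬q ∧ p), 0
7. ¬q, 0
8. ¬p, 0
9. p, 1
10. ¬(¬q ∧ p), 1
11. ¬q, 1
12. ¬p, 1
Accessibility: 0R0, 0R1, 1R1
Branch closes: p and ¬p both at 1.
Every branch closes; the branch above is one of them.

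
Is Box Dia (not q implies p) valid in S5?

Tableau for the negation not Box Dia (not q implies p):
1. not Box Dia (not q implies p), 0
2. not Dia (not q implies p), 1   [neg-Box-rule on 1: fresh world 1, 0R1]
3. not (not q implies p), 0   [neg-Dia-rule on 2 via 1R0]
4. not q, 0   [neg-implies-rule on 3]
5. not p, 0   [neg-implies-rule on 3]
6. not (not q implies p), 1   [neg-Dia-rule on 2 via 1R1]
7. not q, 1   [neg-implies-rule on 6]
8. not p, 1   [neg-implies-rule on 6]
Accessibility: 0R0, 0R1, 1R0, 1R1
The negation has an open branch (countermodel exists).

Invalid (countermodel exists)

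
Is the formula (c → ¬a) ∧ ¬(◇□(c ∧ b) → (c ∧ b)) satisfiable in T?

1. (c → ¬a) ∧ ¬(◇□(c ∧ b) → (c ∧ b)), u
2. c → ¬a, u   [∧-rule on 1]
3. ¬(◇□(c ∧ b) → (c ∧ b)), u   [∧-rule on 1]
4. ◇□(c ∧ b), u   [¬→-rule on 3]
5. ¬(c ∧ b), u   [¬→-rule on 3]
6. ¬a, u   [→-rule on 2 (branches; this branch)]
7. ¬b, u   [¬∧-rule on 5 (branches; this branch)]
8. □(c ∧ b), v   [◇-rule on 4: fresh world v, uRv]
9. c ∧ b, v   [□-rule on 8 via vRv]
10. c, v   [∧-rule on 9]
11. b, v   [∧-rule on 9]
Accessibility: uRu, uRv, vRv

Satisfiable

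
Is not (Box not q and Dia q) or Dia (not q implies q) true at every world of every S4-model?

Valid

Tableau for the negation not (not (Box not q and Dia q) or Dia (not q implies q)):
1. not (not (Box not q and Dia q) or Dia (not q implies q)), w0
2. Box not q and Dia q, w0   [neg-or-rule on 1]
3. not Dia (not q implies q), w0   [neg-or-rule on 1]
4. Box not q, w0   [and-rule on 2]
5. Dia q, w0   [and-rule on 2]
6. not (not q implies q), w0   [neg-Dia-rule on 3 via w0Rw0]
7. not q, w0   [neg-implies-rule on 6]
8. q, w1   [Dia-rule on 5: fresh world w1, w0Rw1]
9. not (not q implies q), w1   [neg-Dia-rule on 3 via w0Rw1]
10. not q, w1   [neg-implies-rule on 9]
Accessibility: w0Rw0, w0Rw1, w1Rw1
Branch closes: q and not q both at w1.
Every branch of the negation's tableau closes; the branch above is one of them.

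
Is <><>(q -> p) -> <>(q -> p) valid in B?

No, not valid

Tableau for the negation ~(<><>(q -> p) -> <>(q -> p)):
1. ~(<><>(q -> p) -> <>(q -> p)), u
2. <><>(q -> p), u
3. ~<>(q -> p), u
4. ~(q -> p), u
5. q, u
6. ~p, u
7. <>(q -> p), v
8. ~(q -> p), v
9. q, v
10. ~p, v
11. q -> p, w
12. p, w
Accessibility: uRu, uRv, vRu, vRv, vRw, wRv, wRw
The negation has an open branch (countermodel exists).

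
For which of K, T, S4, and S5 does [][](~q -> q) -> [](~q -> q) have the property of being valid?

T, S4, S5

T-tableau for the negation ~([][](~q -> q) -> [](~q -> q)):
1. ~([][](~q -> q) -> [](~q -> q)), 0
2. [][](~q -> q), 0
3. ~[](~q -> q), 0
4. [](~q -> q), 0
5. ~q -> q, 0
6. q, 0
7. ~(~q -> q), 1
8. ~q, 1
9. [](~q -> q), 1
10. ~q -> q, 1
11. q, 1
Accessibility: 0R0, 0R1, 1R1
Branch closes: q and ~q both at 1.
Every branch closes (one shown): valid in T, hence also in S4, S5 (every theorem of T is a theorem of S4 and S5).
K-tableau for the negation ~([][](~q -> q) -> [](~q -> q)):
1. ~([][](~q -> q) -> [](~q -> q)), 0
2. [][](~q -> q), 0
3. ~[](~q -> q), 0
4. ~(~q -> q), 1
5. ~q, 1
6. [](~q -> q), 1
Accessibility: 0R1
Complete open branch: countermodel on a K-frame, so not valid in K.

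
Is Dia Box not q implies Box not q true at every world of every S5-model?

Tableau for the negation not (Dia Box not q implies Box not q):
1. not (Dia Box not q implies Box not q), u
2. Dia Box not q, u
3. not Box not q, u
4. Box not q, v
5. not q, u
6. not q, v
7. q, w
8. not q, w
Accessibility: uRu, uRv, uRw, vRu, vRv, vRw, wRu, wRv, wRw
Branch closes: q and not q both at w.
All branches of the negation close; one closing branch shown above.

Valid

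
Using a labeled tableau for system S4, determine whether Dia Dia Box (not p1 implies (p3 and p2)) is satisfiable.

1. Dia Dia Box (not p1 implies (p3 and p2)), w0
2. Dia Box (not p1 implies (p3 and p2)), w1
3. Box (not p1 implies (p3 and p2)), w2
4. not p1 implies (p3 and p2), w2
5. p3 and p2, w2
6. p3, w2
7. p2, w2
Accessibility: w0Rw0, w0Rw1, w0Rw2, w1Rw1, w1Rw2, w2Rw2

Yes, satisfiable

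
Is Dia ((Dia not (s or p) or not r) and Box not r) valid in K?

No, not valid

Tableau for the negation not Dia ((Dia not (s or p) or not r) and Box not r):
1. not Dia ((Dia not (s or p) or not r) and Box not r), 0
The negation has an open branch (countermodel exists).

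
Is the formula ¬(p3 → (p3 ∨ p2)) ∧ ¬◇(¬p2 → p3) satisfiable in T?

Unsatisfiable

1. ¬(p3 → (p3 ∨ p2)) ∧ ¬◇(¬p2 → p3), 0
2. ¬(p3 → (p3 ∨ p2)), 0
3. ¬◇(¬p2 → p3), 0
4. p3, 0
5. ¬(p3 ∨ p2), 0
6. ¬p3, 0
7. ¬p2, 0
Accessibility: 0R0
Branch closes: p3 and ¬p3 both at 0.
All branches of the tableau close; one closing branch shown above.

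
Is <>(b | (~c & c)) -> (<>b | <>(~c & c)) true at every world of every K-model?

Valid in K

Tableau for the negation ~(<>(b | (~c & c)) -> (<>b | <>(~c & c))):
1. ~(<>(b | (~c & c)) -> (<>b | <>(~c & c))), w0
2. <>(b | (~c & c)), w0
3. ~(<>b | <>(~c & c)), w0
4. ~<>b, w0
5. ~<>(~c & c), w0
6. b | (~c & c), w1
7. ~b, w1
8. ~(~c & c), w1
9. ~c & c, w1
10. ~c, w1
11. c, w1
Accessibility: w0Rw1
Branch closes: c and ~c both at w1.
Every branch of the negation's tableau closes; the branch above is one of them.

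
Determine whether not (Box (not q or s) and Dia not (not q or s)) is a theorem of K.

Tableau for the negation Box (not q or s) and Dia not (not q or s):
1. Box (not q or s) and Dia not (not q or s), 0
2. Box (not q or s), 0   [and-rule on 1]
3. Dia not (not q or s), 0   [and-rule on 1]
4. not (not q or s), 1   [Dia-rule on 3: fresh world 1, 0R1]
5. q, 1   [neg-or-rule on 4]
6. not s, 1   [neg-or-rule on 4]
7. not q or s, 1   [Box-rule on 2 via 0R1]
8. s, 1   [or-rule on 7 (branches; this branch)]
Accessibility: 0R1
Branch closes: s and not s both at 1.
Every branch of the negation's tableau closes; the branch above is one of them.

Valid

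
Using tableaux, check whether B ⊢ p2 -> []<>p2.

Yes, valid

Tableau for the negation ~(p2 -> []<>p2):
1. ~(p2 -> []<>p2), u
2. p2, u
3. ~[]<>p2, u
4. ~<>p2, v
5. ~p2, u
Accessibility: uRu, uRv, vRu, vRv
Branch closes: p2 and ~p2 both at u.
All branches of the negation close; one closing branch shown above.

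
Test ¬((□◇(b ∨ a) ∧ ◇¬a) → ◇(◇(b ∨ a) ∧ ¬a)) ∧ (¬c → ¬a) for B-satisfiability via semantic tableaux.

1. ¬((□◇(b ∨ a) ∧ ◇¬a) → ◇(◇(b ∨ a) ∧ ¬a)) ∧ (¬c → ¬a), w0
2. ¬((□◇(b ∨ a) ∧ ◇¬a) → ◇(◇(b ∨ a) ∧ ¬a)), w0
3. ¬c → ¬a, w0
4. □◇(b ∨ a) ∧ ◇¬a, w0
5. ¬◇(◇(b ∨ a) ∧ ¬a), w0
6. □◇(b ∨ a), w0
7. ◇¬a, w0
8. ¬(◇(b ∨ a) ∧ ¬a), w0
9. ◇(b ∨ a), w0
10. ¬a, w0
11. ¬◇(b ∨ a), w0
12. ¬(b ∨ a), w0
13. ¬b, w0
14. ¬a, w1
15. ¬(◇(b ∨ a) ∧ ¬a), w1
16. ◇(b ∨ a), w1
17. ¬(b ∨ a), w1
18. ¬b, w1
19. ¬◇(b ∨ a), w1
20. b ∨ a, w2
21. ¬(◇(b ∨ a) ∧ ¬a), w2
22. ◇(b ∨ a), w2
23. ¬(b ∨ a), w2
24. ¬b, w2
25. ¬a, w2
26. a, w2
Accessibility: w0Rw0, w0Rw1, w0Rw2, w1Rw0, w1Rw1, w2Rw0, w2Rw2
Branch closes: a and ¬a both at w2.
Every branch closes; the branch above is one of them.

Unsatisfiable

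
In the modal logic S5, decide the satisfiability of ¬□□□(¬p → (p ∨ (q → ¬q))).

1. ¬□□□(¬p → (p ∨ (q → ¬q))), w0
2. ¬□□(¬p → (p ∨ (q → ¬q))), w1
3. ¬□(¬p → (p ∨ (q → ¬q))), w2
4. ¬(¬p → (p ∨ (q → ¬q))), w3
5. ¬p, w3
6. ¬(p ∨ (q → ¬q)), w3
7. ¬(q → ¬q), w3
8. q, w3
Accessibility: w0Rw0, w0Rw1, w0Rw2, w0Rw3, w1Rw0, w1Rw1, w1Rw2, w1Rw3, w2Rw0, w2Rw1, w2Rw2, w2Rw3, w3Rw0, w3Rw1, w3Rw2, w3Rw3

Yes, satisfiable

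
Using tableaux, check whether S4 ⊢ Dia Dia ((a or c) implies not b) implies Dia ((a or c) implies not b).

Tableau for the negation not (Dia Dia ((a or c) implies not b) implies Dia ((a or c) implies not b)):
1. not (Dia Dia ((a or c) implies not b) implies Dia ((a or c) implies not b)), u
2. Dia Dia ((a or c) implies not b), u
3. not Dia ((a or c) implies not b), u
4. not ((a or c) implies not b), u
5. a or c, u
6. b, u
7. c, u
8. Dia ((a or c) implies not b), v
9. not ((a or c) implies not b), v
10. a or c, v
11. b, v
12. c, v
13. (a or c) implies not b, w
14. not ((a or c) implies not b), w
15. a or c, w
16. b, w
17. not (a or c), w
18. not a, w
19. not c, w
20. c, w
Accessibility: uRu, uRv, uRw, vRv, vRw, wRw
Branch closes: c and not c both at w.
All branches of the negation close; one closing branch shown above.

Yes, valid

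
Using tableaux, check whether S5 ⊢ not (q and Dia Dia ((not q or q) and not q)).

Tableau for the negation q and Dia Dia ((not q or q) and not q):
1. q and Dia Dia ((not q or q) and not q), u
2. q, u
3. Dia Dia ((not q or q) and not q), u
4. Dia ((not q or q) and not q), v
5. (not q or q) and not q, w
6. not q or q, w
7. not q, w
Accessibility: uRu, uRv, uRw, vRu, vRv, vRw, wRu, wRv, wRw
The negation has an open branch (countermodel exists).

Invalid (countermodel exists)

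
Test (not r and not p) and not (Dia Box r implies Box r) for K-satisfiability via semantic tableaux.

Yes, satisfiable

1. (not r and not p) and not (Dia Box r implies Box r), u
2. not r and not p, u
3. not (Dia Box r implies Box r), u
4. not r, u
5. not p, u
6. Dia Box r, u
7. not Box r, u
8. Box r, v
9. not r, w
Accessibility: uRv, uRw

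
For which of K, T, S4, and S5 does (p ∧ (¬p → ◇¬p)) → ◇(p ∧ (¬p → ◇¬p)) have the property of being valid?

K-tableau for the negation ¬((p ∧ (¬p → ◇¬p)) → ◇(p ∧ (¬p → ◇¬p))):
1. ¬((p ∧ (¬p → ◇¬p)) → ◇(p ∧ (¬p → ◇¬p))), 0
2. p ∧ (¬p → ◇¬p), 0
3. ¬◇(p ∧ (¬p → ◇¬p)), 0
4. p, 0
5. ¬p → ◇¬p, 0
6. ◇¬p, 0
7. ¬p, 1
8. ¬(p ∧ (¬p → ◇¬p)), 1
9. ¬(¬p → ◇¬p), 1
10. ¬◇¬p, 1
Accessibility: 0R1
Complete open branch: countermodel on a K-frame, so not valid in K.
T-tableau for the negation ¬((p ∧ (¬p → ◇¬p)) → ◇(p ∧ (¬p → ◇¬p))):
1. ¬((p ∧ (¬p → ◇¬p)) → ◇(p ∧ (¬p → ◇¬p))), 0
2. p ∧ (¬p → ◇¬p), 0
3. ¬◇(p ∧ (¬p → ◇¬p)), 0
4. p, 0
5. ¬p → ◇¬p, 0
6. ¬(p ∧ (¬p → ◇¬p)), 0
7. ◇¬p, 0
8. ¬(¬p → ◇¬p), 0
9. ¬p, 0
10. ¬◇¬p, 0
Accessibility: 0R0
Branch closes: p and ¬p both at 0.
Every branch closes (one shown): valid in T, hence also in S4, S5 (every theorem of T is a theorem of S4 and S5).

T, S4, S5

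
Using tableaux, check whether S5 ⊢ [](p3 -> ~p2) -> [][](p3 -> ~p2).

Yes, valid

Tableau for the negation ~([](p3 -> ~p2) -> [][](p3 -> ~p2)):
1. ~([](p3 -> ~p2) -> [][](p3 -> ~p2)), u
2. [](p3 -> ~p2), u
3. ~[][](p3 -> ~p2), u
4. p3 -> ~p2, u
5. ~p2, u
6. ~[](p3 -> ~p2), v
7. p3 -> ~p2, v
8. ~p2, v
9. ~(p3 -> ~p2), w
10. p3, w
11. p2, w
12. p3 -> ~p2, w
13. ~p2, w
Accessibility: uRu, uRv, uRw, vRu, vRv, vRw, wRu, wRv, wRw
Branch closes: p2 and ~p2 both at w.
All branches of the negation close; one closing branch shown above.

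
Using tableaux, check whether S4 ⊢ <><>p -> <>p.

Tableau for the negation ~(<><>p -> <>p):
1. ~(<><>p -> <>p), u
2. <><>p, u   [~->-rule on 1]
3. ~<>p, u   [~->-rule on 1]
4. ~p, u   [~<>-rule on 3 via uRu]
5. <>p, v   [<>-rule on 2: fresh world v, uRv]
6. ~p, v   [~<>-rule on 3 via uRv]
7. p, w   [<>-rule on 5: fresh world w, vRw]
8. ~p, w   [~<>-rule on 3 via uRw]
Accessibility: uRu, uRv, uRw, vRv, vRw, wRw
Branch closes: p and ~p both at w.
All branches of the negation close; one closing branch shown above.

Valid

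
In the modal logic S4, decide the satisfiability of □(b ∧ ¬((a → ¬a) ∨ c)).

1. □(b ∧ ¬((a → ¬a) ∨ c)), u
2. b ∧ ¬((a → ¬a) ∨ c), u   [□-rule on 1 via uRu]
3. b, u   [∧-rule on 2]
4. ¬((a → ¬a) ∨ c), u   [∧-rule on 2]
5. ¬(a → ¬a), u   [¬∨-rule on 4]
6. ¬c, u   [¬∨-rule on 4]
7. a, u   [¬→-rule on 5]
Accessibility: uRu

Yes, satisfiable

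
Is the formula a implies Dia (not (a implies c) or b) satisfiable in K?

Yes, satisfiable

1. a implies Dia (not (a implies c) or b), u
2. Dia (not (a implies c) or b), u
3. not (a implies c) or b, v
4. b, v
Accessibility: uRv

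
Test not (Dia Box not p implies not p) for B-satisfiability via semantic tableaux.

No, unsatisfiable

1. not (Dia Box not p implies not p), w0
2. Dia Box not p, w0
3. p, w0
4. Box not p, w1
5. not p, w0
Accessibility: w0Rw0, w0Rw1, w1Rw0, w1Rw1
Branch closes: p and not p both at w0.
Every branch closes; the branch above is one of them.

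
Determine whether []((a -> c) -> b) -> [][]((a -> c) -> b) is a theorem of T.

Not valid

Tableau for the negation ~([]((a -> c) -> b) -> [][]((a -> c) -> b)):
1. ~([]((a -> c) -> b) -> [][]((a -> c) -> b)), u
2. []((a -> c) -> b), u
3. ~[][]((a -> c) -> b), u
4. (a -> c) -> b, u
5. b, u
6. ~[]((a -> c) -> b), v
7. (a -> c) -> b, v
8. b, v
9. ~((a -> c) -> b), w
10. a -> c, w
11. ~b, w
12. c, w
Accessibility: uRu, uRv, vRv, vRw, wRw
The negation has an open branch (countermodel exists).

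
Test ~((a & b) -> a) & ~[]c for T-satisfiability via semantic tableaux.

1. ~((a & b) -> a) & ~[]c, w0
2. ~((a & b) -> a), w0
3. ~[]c, w0
4. a & b, w0
5. ~a, w0
6. a, w0
7. b, w0
Accessibility: w0Rw0
Branch closes: a and ~a both at w0.
Every branch closes; the branch above is one of them.

Unsatisfiable (every branch closes)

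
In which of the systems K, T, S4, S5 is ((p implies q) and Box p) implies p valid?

T-tableau for the negation not (((p implies q) and Box p) implies p):
1. not (((p implies q) and Box p) implies p), 0
2. (p implies q) and Box p, 0
3. not p, 0
4. p implies q, 0
5. Box p, 0
6. p, 0
Accessibility: 0R0
Branch closes: p and not p both at 0.
Every branch closes (one shown): valid in T, hence also in S4, S5 (every theorem of T is a theorem of S4 and S5).
K-tableau for the negation not (((p implies q) and Box p) implies p):
1. not (((p implies q) and Box p) implies p), 0
2. (p implies q) and Box p, 0
3. not p, 0
4. p implies q, 0
5. Box p, 0
6. q, 0
Complete open branch: countermodel on a K-frame, so not valid in K.

T, S4, S5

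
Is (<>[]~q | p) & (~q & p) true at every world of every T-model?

Not valid

Tableau for the negation ~((<>[]~q | p) & (~q & p)):
1. ~((<>[]~q | p) & (~q & p)), w0
2. ~(~q & p), w0
3. ~p, w0
Accessibility: w0Rw0
The negation has an open branch (countermodel exists).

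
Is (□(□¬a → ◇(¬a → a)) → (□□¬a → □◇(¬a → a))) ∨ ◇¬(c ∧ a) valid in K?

Valid in K

Tableau for the negation ¬((□(□¬a → ◇(¬a → a)) → (□□¬a → □◇(¬a → a))) ∨ ◇¬(c ∧ a)):
1. ¬((□(□¬a → ◇(¬a → a)) → (□□¬a → □◇(¬a → a))) ∨ ◇¬(c ∧ a)), 0
2. ¬(□(□¬a → ◇(¬a → a)) → (□□¬a → □◇(¬a → a))), 0
3. ¬◇¬(c ∧ a), 0
4. □(□¬a → ◇(¬a → a)), 0
5. ¬(□□¬a → □◇(¬a → a)), 0
6. □□¬a, 0
7. ¬□◇(¬a → a), 0
8. ¬◇(¬a → a), 1
9. c ∧ a, 1
10. c, 1
11. a, 1
12. □¬a → ◇(¬a → a), 1
13. □¬a, 1
14. ◇(¬a → a), 1
15. ¬a → a, 2
16. ¬(¬a → a), 2
17. ¬a, 2
18. a, 2
Accessibility: 0R1, 1R2
Branch closes: a and ¬a both at 2.
All branches of the negation close; one closing branch shown above.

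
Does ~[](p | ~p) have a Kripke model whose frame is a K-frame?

1. ~[](p | ~p), w0
2. ~(p | ~p), w1   [~[]-rule on 1: fresh world w1, w0Rw1]
3. ~p, w1   [~|-rule on 2]
4. p, w1   [~|-rule on 2]
Accessibility: w0Rw1
Branch closes: p and ~p both at w1.
All branches of the tableau close; one closing branch shown above.

Unsatisfiable (every branch closes)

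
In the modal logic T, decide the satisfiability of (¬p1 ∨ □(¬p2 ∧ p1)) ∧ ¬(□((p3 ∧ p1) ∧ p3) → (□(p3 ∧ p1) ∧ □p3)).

1. (¬p1 ∨ □(¬p2 ∧ p1)) ∧ ¬(□((p3 ∧ p1) ∧ p3) → (□(p3 ∧ p1) ∧ □p3)), 0
2. ¬p1 ∨ □(¬p2 ∧ p1), 0
3. ¬(□((p3 ∧ p1) ∧ p3) → (□(p3 ∧ p1) ∧ □p3)), 0
4. □((p3 ∧ p1) ∧ p3), 0
5. ¬(□(p3 ∧ p1) ∧ □p3), 0
6. (p3 ∧ p1) ∧ p3, 0
7. p3 ∧ p1, 0
8. p3, 0
9. p1, 0
10. □(¬p2 ∧ p1), 0
11. ¬p2 ∧ p1, 0
12. ¬p2, 0
13. ¬□(p3 ∧ p1), 0
14. ¬(p3 ∧ p1), 1
15. (p3 ∧ p1) ∧ p3, 1
16. p3 ∧ p1, 1
17. p3, 1
18. p1, 1
19. ¬p2 ∧ p1, 1
20. ¬p2, 1
21. ¬p1, 1
Accessibility: 0R0, 0R1, 1R1
Branch closes: p1 and ¬p1 both at 1.
(One branch shown.) All branches close.

No, unsatisfiable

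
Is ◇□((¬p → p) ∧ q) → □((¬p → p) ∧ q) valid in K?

Invalid (countermodel exists)

Tableau for the negation ¬(◇□((¬p → p) ∧ q) → □((¬p → p) ∧ q)):
1. ¬(◇□((¬p → p) ∧ q) → □((¬p → p) ∧ q)), 0
2. ◇□((¬p → p) ∧ q), 0
3. ¬□((¬p → p) ∧ q), 0
4. □((¬p → p) ∧ q), 1
5. ¬((¬p → p) ∧ q), 2
6. ¬q, 2
Accessibility: 0R1, 0R2
The negation has an open branch (countermodel exists).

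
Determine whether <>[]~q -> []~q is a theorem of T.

Tableau for the negation ~(<>[]~q -> []~q):
1. ~(<>[]~q -> []~q), 0
2. <>[]~q, 0
3. ~[]~q, 0
4. []~q, 1
5. ~q, 1
6. q, 2
Accessibility: 0R0, 0R1, 0R2, 1R1, 2R2
The negation has an open branch (countermodel exists).

No, not valid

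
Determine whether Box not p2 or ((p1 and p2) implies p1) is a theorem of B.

Tableau for the negation not (Box not p2 or ((p1 and p2) implies p1)):
1. not (Box not p2 or ((p1 and p2) implies p1)), w0
2. not Box not p2, w0
3. not ((p1 and p2) implies p1), w0
4. p1 and p2, w0
5. not p1, w0
6. p1, w0
7. p2, w0
Accessibility: w0Rw0
Branch closes: p1 and not p1 both at w0.
Every branch of the negation's tableau closes; the branch above is one of them.

Valid in B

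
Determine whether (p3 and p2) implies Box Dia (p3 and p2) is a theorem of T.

Not valid

Tableau for the negation not ((p3 and p2) implies Box Dia (p3 and p2)):
1. not ((p3 and p2) implies Box Dia (p3 and p2)), w0
2. p3 and p2, w0   [neg-implies-rule on 1]
3. not Box Dia (p3 and p2), w0   [neg-implies-rule on 1]
4. p3, w0   [and-rule on 2]
5. p2, w0   [and-rule on 2]
6. not Dia (p3 and p2), w1   [neg-Box-rule on 3: fresh world w1, w0Rw1]
7. not (p3 and p2), w1   [neg-Dia-rule on 6 via w1Rw1]
8. not p2, w1   [neg-and-rule on 7 (branches; this branch)]
Accessibility: w0Rw0, w0Rw1, w1Rw1
The negation has an open branch (countermodel exists).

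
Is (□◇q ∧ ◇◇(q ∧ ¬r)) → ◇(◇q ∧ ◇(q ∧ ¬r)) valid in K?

Tableau for the negation ¬((□◇q ∧ ◇◇(q ∧ ¬r)) → ◇(◇q ∧ ◇(q ∧ ¬r))):
1. ¬((□◇q ∧ ◇◇(q ∧ ¬r)) → ◇(◇q ∧ ◇(q ∧ ¬r))), w0
2. □◇q ∧ ◇◇(q ∧ ¬r), w0
3. ¬◇(◇q ∧ ◇(q ∧ ¬r)), w0
4. □◇q, w0
5. ◇◇(q ∧ ¬r), w0
6. ◇(q ∧ ¬r), w1
7. ¬(◇q ∧ ◇(q ∧ ¬r)), w1
8. ◇q, w1
9. ¬◇(q ∧ ¬r), w1
10. q ∧ ¬r, w2
11. q, w2
12. ¬r, w2
13. ¬(q ∧ ¬r), w2
14. r, w2
Accessibility: w0Rw1, w1Rw2
Branch closes: r and ¬r both at w2.
All branches of the negation close; one closing branch shown above.

Valid in K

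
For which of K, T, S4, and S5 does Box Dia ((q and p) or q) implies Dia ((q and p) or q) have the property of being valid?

T-tableau for the negation not (Box Dia ((q and p) or q) implies Dia ((q and p) or q)):
1. not (Box Dia ((q and p) or q) implies Dia ((q and p) or q)), w0
2. Box Dia ((q and p) or q), w0   [neg-implies-rule on 1]
3. not Dia ((q and p) or q), w0   [neg-implies-rule on 1]
4. Dia ((q and p) or q), w0   [Box-rule on 2 via w0Rw0]
5. not ((q and p) or q), w0   [neg-Dia-rule on 3 via w0Rw0]
6. not (q and p), w0   [neg-or-rule on 5]
7. not q, w0   [neg-or-rule on 5]
8. not p, w0   [neg-and-rule on 6 (branches; this branch)]
9. (q and p) or q, w1   [Dia-rule on 4: fresh world w1, w0Rw1]
10. Dia ((q and p) or q), w1   [Box-rule on 2 via w0Rw1]
11. not ((q and p) or q), w1   [neg-Dia-rule on 3 via w0Rw1]
12. not (q and p), w1   [neg-or-rule on 11]
13. not q, w1   [neg-or-rule on 11]
14. q and p, w1   [or-rule on 9 (branches; this branch)]
15. q, w1   [and-rule on 14]
16. p, w1   [and-rule on 14]
Accessibility: w0Rw0, w0Rw1, w1Rw1
Branch closes: q and not q both at w1.
Every branch closes (one shown): valid in T, hence also in S4, S5 (every theorem of T is a theorem of S4 and S5).
K-tableau for the negation not (Box Dia ((q and p) or q) implies Dia ((q and p) or q)):
1. not (Box Dia ((q and p) or q) implies Dia ((q and p) or q)), w0
2. Box Dia ((q and p) or q), w0   [neg-implies-rule on 1]
3. not Dia ((q and p) or q), w0   [neg-implies-rule on 1]
Complete open branch: countermodel on a K-frame, so not valid in K.

T, S4, S5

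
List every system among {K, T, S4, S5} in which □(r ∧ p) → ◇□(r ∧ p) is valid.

K-tableau for the negation ¬(□(r ∧ p) → ◇□(r ∧ p)):
1. ¬(□(r ∧ p) → ◇□(r ∧ p)), u
2. □(r ∧ p), u
3. ¬◇□(r ∧ p), u
Complete open branch: countermodel on a K-frame, so not valid in K.
T-tableau for the negation ¬(□(r ∧ p) → ◇□(r ∧ p)):
1. ¬(□(r ∧ p) → ◇□(r ∧ p)), u
2. □(r ∧ p), u
3. ¬◇□(r ∧ p), u
4. r ∧ p, u
5. r, u
6. p, u
7. ¬□(r ∧ p), u
8. ¬(r ∧ p), v
9. r ∧ p, v
10. r, v
11. p, v
12. ¬□(r ∧ p), v
13. ¬p, v
Accessibility: uRu, uRv, vRv
Branch closes: p and ¬p both at v.
Every branch closes (one shown): valid in T, hence also in S4, S5 (every theorem of T is a theorem of S4 and S5).

T, S4, S5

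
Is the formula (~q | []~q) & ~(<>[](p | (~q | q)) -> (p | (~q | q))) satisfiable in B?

1. (~q | []~q) & ~(<>[](p | (~q | q)) -> (p | (~q | q))), u
2. ~q | []~q, u
3. ~(<>[](p | (~q | q)) -> (p | (~q | q))), u
4. <>[](p | (~q | q)), u
5. ~(p | (~q | q)), u
6. ~p, u
7. ~(~q | q), u
8. q, u
9. ~q, u
Accessibility: uRu
Branch closes: q and ~q both at u.
All branches of the tableau close; one closing branch shown above.

Unsatisfiable (every branch closes)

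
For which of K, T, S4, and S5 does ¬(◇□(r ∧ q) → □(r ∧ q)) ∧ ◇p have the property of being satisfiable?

K, T, S4

S4-tableau for the formula:
1. ¬(◇□(r ∧ q) → □(r ∧ q)) ∧ ◇p, w0
2. ¬(◇□(r ∧ q) → □(r ∧ q)), w0   [∧-rule on 1]
3. ◇p, w0   [∧-rule on 1]
4. ◇□(r ∧ q), w0   [¬→-rule on 2]
5. ¬□(r ∧ q), w0   [¬→-rule on 2]
6. p, w1   [◇-rule on 3: fresh world w1, w0Rw1]
7. □(r ∧ q), w2   [◇-rule on 4: fresh world w2, w0Rw2]
8. r ∧ q, w2   [□-rule on 7 via w2Rw2]
9. r, w2   [∧-rule on 8]
10. q, w2   [∧-rule on 8]
11. ¬(r ∧ q), w3   [¬□-rule on 5: fresh world w3, w0Rw3]
12. ¬q, w3   [¬∧-rule on 11 (branches; this branch)]
Accessibility: w0Rw0, w0Rw1, w0Rw2, w0Rw3, w1Rw1, w2Rw2, w3Rw3
Complete open branch: satisfiable in S4, hence also in K, T (this S4-model is also a K-model and a T-model).
S5-tableau for the formula:
1. ¬(◇□(r ∧ q) → □(r ∧ q)) ∧ ◇p, w0
2. ¬(◇□(r ∧ q) → □(r ∧ q)), w0   [∧-rule on 1]
3. ◇p, w0   [∧-rule on 1]
4. ◇□(r ∧ q), w0   [¬→-rule on 2]
5. ¬□(r ∧ q), w0   [¬→-rule on 2]
6. p, w1   [◇-rule on 3: fresh world w1, w0Rw1]
7. □(r ∧ q), w2   [◇-rule on 4: fresh world w2, w0Rw2]
8. r ∧ q, w0   [□-rule on 7 via w2Rw0]
9. r, w0   [∧-rule on 8]
10. q, w0   [∧-rule on 8]
11. r ∧ q, w1   [□-rule on 7 via w2Rw1]
12. r, w1   [∧-rule on 11]
13. q, w1   [∧-rule on 11]
14. r ∧ q, w2   [□-rule on 7 via w2Rw2]
15. r, w2   [∧-rule on 14]
16. q, w2   [∧-rule on 14]
17. ¬(r ∧ q), w3   [¬□-rule on 5: fresh world w3, w0Rw3]
18. r ∧ q, w3   [□-rule on 7 via w2Rw3]
19. r, w3   [∧-rule on 18]
20. q, w3   [∧-rule on 18]
21. ¬q, w3   [¬∧-rule on 17 (branches; this branch)]
Accessibility: w0Rw0, w0Rw1, w0Rw2, w0Rw3, w1Rw0, w1Rw1, w1Rw2, w1Rw3, w2Rw0, w2Rw1, w2Rw2, w2Rw3, w3Rw0, w3Rw1, w3Rw2, w3Rw3
Branch closes: q and ¬q both at w3.
Every branch closes (one shown): unsatisfiable in S5.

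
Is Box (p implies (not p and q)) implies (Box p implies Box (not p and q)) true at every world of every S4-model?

Tableau for the negation not (Box (p implies (not p and q)) implies (Box p implies Box (not p and q))):
1. not (Box (p implies (not p and q)) implies (Box p implies Box (not p and q))), 0
2. Box (p implies (not p and q)), 0
3. not (Box p implies Box (not p and q)), 0
4. Box p, 0
5. not Box (not p and q), 0
6. p implies (not p and q), 0
7. p, 0
8. not p and q, 0
9. not p, 0
10. q, 0
Accessibility: 0R0
Branch closes: p and not p both at 0.
Every branch of the negation's tableau closes; the branch above is one of them.

Valid in S4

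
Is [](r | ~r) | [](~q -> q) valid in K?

Yes, valid

Tableau for the negation ~([](r | ~r) | [](~q -> q)):
1. ~([](r | ~r) | [](~q -> q)), u
2. ~[](r | ~r), u   [~|-rule on 1]
3. ~[](~q -> q), u   [~|-rule on 1]
4. ~(r | ~r), v   [~[]-rule on 2: fresh world v, uRv]
5. ~r, v   [~|-rule on 4]
6. r, v   [~|-rule on 4]
Accessibility: uRv
Branch closes: r and ~r both at v.
All branches of the negation close; one closing branch shown above.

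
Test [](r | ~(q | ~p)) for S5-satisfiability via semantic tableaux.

1. [](r | ~(q | ~p)), u
2. r | ~(q | ~p), u
3. ~(q | ~p), u
4. ~q, u
5. p, u
Accessibility: uRu

Satisfiable (open branch found)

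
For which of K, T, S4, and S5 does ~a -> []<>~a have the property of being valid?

S5-tableau for the negation ~(~a -> []<>~a):
1. ~(~a -> []<>~a), w0
2. ~a, w0
3. ~[]<>~a, w0
4. ~<>~a, w1
5. a, w0
Accessibility: w0Rw0, w0Rw1, w1Rw0, w1Rw1
Branch closes: a and ~a both at w0.
Every branch closes (one shown): valid in S5.
S4-tableau for the negation ~(~a -> []<>~a):
1. ~(~a -> []<>~a), w0
2. ~a, w0
3. ~[]<>~a, w0
4. ~<>~a, w1
5. a, w1
Accessibility: w0Rw0, w0Rw1, w1Rw1
Complete open branch: countermodel on an S4-frame, so not valid in S4, nor in K, T (the same frame is also a K-frame and a T-frame).

S5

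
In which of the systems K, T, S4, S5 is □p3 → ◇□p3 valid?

K-tableau for the negation ¬(□p3 → ◇□p3):
1. ¬(□p3 → ◇□p3), w0
2. □p3, w0   [¬→-rule on 1]
3. ¬◇□p3, w0   [¬→-rule on 1]
Complete open branch: countermodel on a K-frame, so not valid in K.
T-tableau for the negation ¬(□p3 → ◇□p3):
1. ¬(□p3 → ◇□p3), w0
2. □p3, w0   [¬→-rule on 1]
3. ¬◇□p3, w0   [¬→-rule on 1]
4. p3, w0   [□-rule on 2 via w0Rw0]
5. ¬□p3, w0   [¬◇-rule on 3 via w0Rw0]
6. ¬p3, w1   [¬□-rule on 5: fresh world w1, w0Rw1]
7. p3, w1   [□-rule on 2 via w0Rw1]
Accessibility: w0Rw0, w0Rw1, w1Rw1
Branch closes: p3 and ¬p3 both at w1.
Every branch closes (one shown): valid in T, hence also in S4, S5 (every theorem of T is a theorem of S4 and S5).

T, S4, S5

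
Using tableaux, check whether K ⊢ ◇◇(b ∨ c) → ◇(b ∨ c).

Not valid

Tableau for the negation ¬(◇◇(b ∨ c) → ◇(b ∨ c)):
1. ¬(◇◇(b ∨ c) → ◇(b ∨ c)), u
2. ◇◇(b ∨ c), u
3. ¬◇(b ∨ c), u
4. ◇(b ∨ c), v
5. ¬(b ∨ c), v
6. ¬b, v
7. ¬c, v
8. b ∨ c, w
9. c, w
Accessibility: uRv, vRw
The negation has an open branch (countermodel exists).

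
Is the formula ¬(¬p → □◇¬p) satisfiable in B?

Unsatisfiable (every branch closes)

1. ¬(¬p → □◇¬p), 0
2. ¬p, 0   [¬→-rule on 1]
3. ¬□◇¬p, 0   [¬→-rule on 1]
4. ¬◇¬p, 1   [¬□-rule on 3: fresh world 1, 0R1]
5. p, 0   [¬◇-rule on 4 via 1R0]
Accessibility: 0R0, 0R1, 1R0, 1R1
Branch closes: p and ¬p both at 0.
All branches of the tableau close; one closing branch shown above.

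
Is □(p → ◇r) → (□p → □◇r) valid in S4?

Yes, valid

Tableau for the negation ¬(□(p → ◇r) → (□p → □◇r)):
1. ¬(□(p → ◇r) → (□p → □◇r)), 0
2. □(p → ◇r), 0
3. ¬(□p → □◇r), 0
4. □p, 0
5. ¬□◇r, 0
6. p → ◇r, 0
7. p, 0
8. ◇r, 0
9. ¬◇r, 1
10. p → ◇r, 1
11. p, 1
12. ¬r, 1
13. ◇r, 1
14. r, 2
15. p → ◇r, 2
16. p, 2
17. ◇r, 2
18. r, 3
19. p → ◇r, 3
20. p, 3
21. ¬r, 3
Accessibility: 0R0, 0R1, 0R2, 0R3, 1R1, 1R3, 2R2, 3R3
Branch closes: r and ¬r both at 3.
All branches of the negation close; one closing branch shown above.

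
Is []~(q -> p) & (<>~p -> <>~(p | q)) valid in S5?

Tableau for the negation ~([]~(q -> p) & (<>~p -> <>~(p | q))):
1. ~([]~(q -> p) & (<>~p -> <>~(p | q))), u
2. ~(<>~p -> <>~(p | q)), u
3. <>~p, u
4. ~<>~(p | q), u
5. p | q, u
6. q, u
7. ~p, v
8. p | q, v
9. q, v
Accessibility: uRu, uRv, vRu, vRv
The negation has an open branch (countermodel exists).

No, not valid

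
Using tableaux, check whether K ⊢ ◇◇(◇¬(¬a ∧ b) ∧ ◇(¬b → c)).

Invalid (countermodel exists)

Tableau for the negation ¬◇◇(◇¬(¬a ∧ b) ∧ ◇(¬b → c)):
1. ¬◇◇(◇¬(¬a ∧ b) ∧ ◇(¬b → c)), 0
The negation has an open branch (countermodel exists).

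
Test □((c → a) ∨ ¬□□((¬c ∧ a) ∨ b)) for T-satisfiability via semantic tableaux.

Satisfiable (open branch found)

1. □((c → a) ∨ ¬□□((¬c ∧ a) ∨ b)), w0
2. (c → a) ∨ ¬□□((¬c ∧ a) ∨ b), w0
3. ¬□□((¬c ∧ a) ∨ b), w0
4. ¬□((¬c ∧ a) ∨ b), w1
5. (c → a) ∨ ¬□□((¬c ∧ a) ∨ b), w1
6. ¬□□((¬c ∧ a) ∨ b), w1
7. ¬((¬c ∧ a) ∨ b), w2
8. ¬(¬c ∧ a), w2
9. ¬b, w2
10. ¬a, w2
11. ¬□((¬c ∧ a) ∨ b), w3
12. ¬((¬c ∧ a) ∨ b), w4
13. ¬(¬c ∧ a), w4
14. ¬b, w4
15. ¬a, w4
Accessibility: w0Rw0, w0Rw1, w1Rw1, w1Rw2, w1Rw3, w2Rw2, w3Rw3, w3Rw4, w4Rw4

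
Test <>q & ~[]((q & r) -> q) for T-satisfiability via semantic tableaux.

Unsatisfiable (every branch closes)

1. <>q & ~[]((q & r) -> q), u
2. <>q, u
3. ~[]((q & r) -> q), u
4. q, v
5. ~((q & r) -> q), w
6. q & r, w
7. ~q, w
8. q, w
9. r, w
Accessibility: uRu, uRv, uRw, vRv, wRw
Branch closes: q and ~q both at w.
Every branch closes; the branch above is one of them.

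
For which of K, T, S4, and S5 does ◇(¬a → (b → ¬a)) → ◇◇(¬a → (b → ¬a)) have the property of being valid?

T, S4, S5

T-tableau for the negation ¬(◇(¬a → (b → ¬a)) → ◇◇(¬a → (b → ¬a))):
1. ¬(◇(¬a → (b → ¬a)) → ◇◇(¬a → (b → ¬a))), w0
2. ◇(¬a → (b → ¬a)), w0
3. ¬◇◇(¬a → (b → ¬a)), w0
4. ¬◇(¬a → (b → ¬a)), w0
5. ¬(¬a → (b → ¬a)), w0
6. ¬a, w0
7. ¬(b → ¬a), w0
8. b, w0
9. a, w0
Accessibility: w0Rw0
Branch closes: a and ¬a both at w0.
Every branch closes (one shown): valid in T, hence also in S4, S5 (every theorem of T is a theorem of S4 and S5).
K-tableau for the negation ¬(◇(¬a → (b → ¬a)) → ◇◇(¬a → (b → ¬a))):
1. ¬(◇(¬a → (b → ¬a)) → ◇◇(¬a → (b → ¬a))), w0
2. ◇(¬a → (b → ¬a)), w0
3. ¬◇◇(¬a → (b → ¬a)), w0
4. ¬a → (b → ¬a), w1
5. ¬◇(¬a → (b → ¬a)), w1
6. b → ¬a, w1
7. ¬a, w1
Accessibility: w0Rw1
Complete open branch: countermodel on a K-frame, so not valid in K.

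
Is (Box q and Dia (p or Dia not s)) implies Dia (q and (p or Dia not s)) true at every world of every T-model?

Tableau for the negation not ((Box q and Dia (p or Dia not s)) implies Dia (q and (p or Dia not s))):
1. not ((Box q and Dia (p or Dia not s)) implies Dia (q and (p or Dia not s))), 0
2. Box q and Dia (p or Dia not s), 0   [neg-implies-rule on 1]
3. not Dia (q and (p or Dia not s)), 0   [neg-implies-rule on 1]
4. Box q, 0   [and-rule on 2]
5. Dia (p or Dia not s), 0   [and-rule on 2]
6. not (q and (p or Dia not s)), 0   [neg-Dia-rule on 3 via 0R0]
7. q, 0   [Box-rule on 4 via 0R0]
8. not (p or Dia not s), 0   [neg-and-rule on 6 (branches; this branch)]
9. not p, 0   [neg-or-rule on 8]
10. not Dia not s, 0   [neg-or-rule on 8]
11. s, 0   [neg-Dia-rule on 10 via 0R0]
12. p or Dia not s, 1   [Dia-rule on 5: fresh world 1, 0R1]
13. not (q and (p or Dia not s)), 1   [neg-Dia-rule on 3 via 0R1]
14. q, 1   [Box-rule on 4 via 0R1]
15. s, 1   [neg-Dia-rule on 10 via 0R1]
16. Dia not s, 1   [or-rule on 12 (branches; this branch)]
17. not (p or Dia not s), 1   [neg-and-rule on 13 (branches; this branch)]
18. not p, 1   [neg-or-rule on 17]
19. not Dia not s, 1   [neg-or-rule on 17]
20. not s, 2   [Dia-rule on 16: fresh world 2, 1R2]
21. s, 2   [neg-Dia-rule on 19 via 1R2]
Accessibility: 0R0, 0R1, 1R1, 1R2, 2R2
Branch closes: s and not s both at 2.
Every branch of the negation's tableau closes; the branch above is one of them.

Yes, valid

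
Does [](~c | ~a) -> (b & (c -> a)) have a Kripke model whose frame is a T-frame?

1. [](~c | ~a) -> (b & (c -> a)), w0
2. b & (c -> a), w0
3. b, w0
4. c -> a, w0
5. a, w0
Accessibility: w0Rw0

Satisfiable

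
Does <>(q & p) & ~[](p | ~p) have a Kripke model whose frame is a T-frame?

1. <>(q & p) & ~[](p | ~p), u
2. <>(q & p), u
3. ~[](p | ~p), u
4. q & p, v
5. q, v
6. p, v
7. ~(p | ~p), w
8. ~p, w
9. p, w
Accessibility: uRu, uRv, uRw, vRv, wRw
Branch closes: p and ~p both at w.
(One branch shown.) All branches close.

Unsatisfiable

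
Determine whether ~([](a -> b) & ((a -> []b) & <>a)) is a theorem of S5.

Not valid

Tableau for the negation [](a -> b) & ((a -> []b) & <>a):
1. [](a -> b) & ((a -> []b) & <>a), u
2. [](a -> b), u
3. (a -> []b) & <>a, u
4. a -> []b, u
5. <>a, u
6. a -> b, u
7. []b, u
8. b, u
9. a, v
10. a -> b, v
11. b, v
Accessibility: uRu, uRv, vRu, vRv
The negation has an open branch (countermodel exists).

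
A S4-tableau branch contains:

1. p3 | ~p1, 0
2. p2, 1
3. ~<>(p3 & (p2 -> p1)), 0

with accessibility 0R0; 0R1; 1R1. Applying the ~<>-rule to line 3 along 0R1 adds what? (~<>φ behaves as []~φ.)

~(p3 & (p2 -> p1)), 1

~<>φ behaves as []~φ: propagate the negated body to each accessible world.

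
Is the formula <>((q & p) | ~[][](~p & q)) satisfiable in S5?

Satisfiable (open branch found)

1. <>((q & p) | ~[][](~p & q)), 0
2. (q & p) | ~[][](~p & q), 1   [<>-rule on 1: fresh world 1, 0R1]
3. ~[][](~p & q), 1   [|-rule on 2 (branches; this branch)]
4. ~[](~p & q), 2   [~[]-rule on 3: fresh world 2, 1R2]
5. ~(~p & q), 3   [~[]-rule on 4: fresh world 3, 2R3]
6. ~q, 3   [~&-rule on 5 (branches; this branch)]
Accessibility: 0R0, 0R1, 0R2, 0R3, 1R0, 1R1, 1R2, 1R3, 2R0, 2R1, 2R2, 2R3, 3R0, 3R1, 3R2, 3R3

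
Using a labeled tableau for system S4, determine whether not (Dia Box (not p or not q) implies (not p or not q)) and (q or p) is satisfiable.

1. not (Dia Box (not p or not q) implies (not p or not q)) and (q or p), u
2. not (Dia Box (not p or not q) implies (not p or not q)), u
3. q or p, u
4. Dia Box (not p or not q), u
5. not (not p or not q), u
6. p, u
7. q, u
8. Box (not p or not q), v
9. not p or not q, v
10. not q, v
Accessibility: uRu, uRv, vRv

Yes, satisfiable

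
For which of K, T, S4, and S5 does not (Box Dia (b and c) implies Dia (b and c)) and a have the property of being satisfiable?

K

T-tableau for the formula:
1. not (Box Dia (b and c) implies Dia (b and c)) and a, u
2. not (Box Dia (b and c) implies Dia (b and c)), u   [and-rule on 1]
3. a, u   [and-rule on 1]
4. Box Dia (b and c), u   [neg-implies-rule on 2]
5. not Dia (b and c), u   [neg-implies-rule on 2]
6. Dia (b and c), u   [Box-rule on 4 via uRu]
7. not (b and c), u   [neg-Dia-rule on 5 via uRu]
8. not c, u   [neg-and-rule on 7 (branches; this branch)]
9. b and c, v   [Dia-rule on 6: fresh world v, uRv]
10. b, v   [and-rule on 9]
11. c, v   [and-rule on 9]
12. Dia (b and c), v   [Box-rule on 4 via uRv]
13. not (b and c), v   [neg-Dia-rule on 5 via uRv]
14. not c, v   [neg-and-rule on 13 (branches; this branch)]
Accessibility: uRu, uRv, vRv
Branch closes: c and not c both at v.
Every branch closes (one shown): unsatisfiable in T, hence also in S4, S5 (every S4/S5-frame is a T-frame).
K-tableau for the formula:
1. not (Box Dia (b and c) implies Dia (b and c)) and a, u
2. not (Box Dia (b and c) implies Dia (b and c)), u   [and-rule on 1]
3. a, u   [and-rule on 1]
4. Box Dia (b and c), u   [neg-implies-rule on 2]
5. not Dia (b and c), u   [neg-implies-rule on 2]
Complete open branch: satisfiable in K.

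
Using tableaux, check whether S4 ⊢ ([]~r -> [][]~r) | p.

Tableau for the negation ~(([]~r -> [][]~r) | p):
1. ~(([]~r -> [][]~r) | p), w0
2. ~([]~r -> [][]~r), w0   [~|-rule on 1]
3. ~p, w0   [~|-rule on 1]
4. []~r, w0   [~->-rule on 2]
5. ~[][]~r, w0   [~->-rule on 2]
6. ~r, w0   [[]-rule on 4 via w0Rw0]
7. ~[]~r, w1   [~[]-rule on 5: fresh world w1, w0Rw1]
8. ~r, w1   [[]-rule on 4 via w0Rw1]
9. r, w2   [~[]-rule on 7: fresh world w2, w1Rw2]
10. ~r, w2   [[]-rule on 4 via w0Rw2]
Accessibility: w0Rw0, w0Rw1, w0Rw2, w1Rw1, w1Rw2, w2Rw2
Branch closes: r and ~r both at w2.
Every branch of the negation's tableau closes; the branch above is one of them.

Yes, valid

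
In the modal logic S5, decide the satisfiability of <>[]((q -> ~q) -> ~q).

Satisfiable

1. <>[]((q -> ~q) -> ~q), 0
2. []((q -> ~q) -> ~q), 1
3. (q -> ~q) -> ~q, 0
4. (q -> ~q) -> ~q, 1
5. ~q, 0
6. ~q, 1
Accessibility: 0R0, 0R1, 1R0, 1R1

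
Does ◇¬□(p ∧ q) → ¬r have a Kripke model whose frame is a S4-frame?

1. ◇¬□(p ∧ q) → ¬r, u
2. ¬r, u   [→-rule on 1 (branches; this branch)]
Accessibility: uRu

Satisfiable (open branch found)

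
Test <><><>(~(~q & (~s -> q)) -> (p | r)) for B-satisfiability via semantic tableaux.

Satisfiable

1. <><><>(~(~q & (~s -> q)) -> (p | r)), 0
2. <><>(~(~q & (~s -> q)) -> (p | r)), 1
3. <>(~(~q & (~s -> q)) -> (p | r)), 2
4. ~(~q & (~s -> q)) -> (p | r), 3
5. p | r, 3
6. r, 3
Accessibility: 0R0, 0R1, 1R0, 1R1, 1R2, 2R1, 2R2, 2R3, 3R2, 3R3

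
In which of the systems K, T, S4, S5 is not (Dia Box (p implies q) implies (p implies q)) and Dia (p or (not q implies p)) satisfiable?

K, T, S4

S5-tableau for the formula:
1. not (Dia Box (p implies q) implies (p implies q)) and Dia (p or (not q implies p)), w0
2. not (Dia Box (p implies q) implies (p implies q)), w0
3. Dia (p or (not q implies p)), w0
4. Dia Box (p implies q), w0
5. not (p implies q), w0
6. p, w0
7. not q, w0
8. p or (not q implies p), w1
9. not q implies p, w1
10. p, w1
11. Box (p implies q), w2
12. p implies q, w0
13. p implies q, w1
14. p implies q, w2
15. q, w0
Accessibility: w0Rw0, w0Rw1, w0Rw2, w1Rw0, w1Rw1, w1Rw2, w2Rw0, w2Rw1, w2Rw2
Branch closes: q and not q both at w0.
Every branch closes (one shown): unsatisfiable in S5.
S4-tableau for the formula:
1. not (Dia Box (p implies q) implies (p implies q)) and Dia (p or (not q implies p)), w0
2. not (Dia Box (p implies q) implies (p implies q)), w0
3. Dia (p or (not q implies p)), w0
4. Dia Box (p implies q), w0
5. not (p implies q), w0
6. p, w0
7. not q, w0
8. p or (not q implies p), w1
9. not q implies p, w1
10. p, w1
11. Box (p implies q), w2
12. p implies q, w2
13. q, w2
Accessibility: w0Rw0, w0Rw1, w0Rw2, w1Rw1, w2Rw2
Complete open branch: satisfiable in S4, hence also in K, T (this S4-model is also a K-model and a T-model).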